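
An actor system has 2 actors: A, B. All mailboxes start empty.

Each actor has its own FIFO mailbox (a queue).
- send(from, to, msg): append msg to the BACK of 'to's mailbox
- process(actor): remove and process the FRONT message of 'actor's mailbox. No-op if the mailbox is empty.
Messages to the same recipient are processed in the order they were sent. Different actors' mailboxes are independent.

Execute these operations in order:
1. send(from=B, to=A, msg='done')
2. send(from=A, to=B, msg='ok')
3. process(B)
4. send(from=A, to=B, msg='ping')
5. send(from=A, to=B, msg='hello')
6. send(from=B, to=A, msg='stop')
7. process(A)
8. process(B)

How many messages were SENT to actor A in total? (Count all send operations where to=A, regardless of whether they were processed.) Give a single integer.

Answer: 2

Derivation:
After 1 (send(from=B, to=A, msg='done')): A:[done] B:[]
After 2 (send(from=A, to=B, msg='ok')): A:[done] B:[ok]
After 3 (process(B)): A:[done] B:[]
After 4 (send(from=A, to=B, msg='ping')): A:[done] B:[ping]
After 5 (send(from=A, to=B, msg='hello')): A:[done] B:[ping,hello]
After 6 (send(from=B, to=A, msg='stop')): A:[done,stop] B:[ping,hello]
After 7 (process(A)): A:[stop] B:[ping,hello]
After 8 (process(B)): A:[stop] B:[hello]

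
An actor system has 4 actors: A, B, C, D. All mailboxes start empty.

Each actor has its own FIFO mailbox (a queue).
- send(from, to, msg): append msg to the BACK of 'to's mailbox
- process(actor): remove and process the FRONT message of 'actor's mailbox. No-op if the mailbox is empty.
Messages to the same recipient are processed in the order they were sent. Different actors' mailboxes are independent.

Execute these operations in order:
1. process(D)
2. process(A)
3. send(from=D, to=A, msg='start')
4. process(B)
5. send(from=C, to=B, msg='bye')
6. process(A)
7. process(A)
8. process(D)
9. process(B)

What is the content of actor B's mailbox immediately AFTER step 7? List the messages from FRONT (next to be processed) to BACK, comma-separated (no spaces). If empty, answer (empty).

After 1 (process(D)): A:[] B:[] C:[] D:[]
After 2 (process(A)): A:[] B:[] C:[] D:[]
After 3 (send(from=D, to=A, msg='start')): A:[start] B:[] C:[] D:[]
After 4 (process(B)): A:[start] B:[] C:[] D:[]
After 5 (send(from=C, to=B, msg='bye')): A:[start] B:[bye] C:[] D:[]
After 6 (process(A)): A:[] B:[bye] C:[] D:[]
After 7 (process(A)): A:[] B:[bye] C:[] D:[]

bye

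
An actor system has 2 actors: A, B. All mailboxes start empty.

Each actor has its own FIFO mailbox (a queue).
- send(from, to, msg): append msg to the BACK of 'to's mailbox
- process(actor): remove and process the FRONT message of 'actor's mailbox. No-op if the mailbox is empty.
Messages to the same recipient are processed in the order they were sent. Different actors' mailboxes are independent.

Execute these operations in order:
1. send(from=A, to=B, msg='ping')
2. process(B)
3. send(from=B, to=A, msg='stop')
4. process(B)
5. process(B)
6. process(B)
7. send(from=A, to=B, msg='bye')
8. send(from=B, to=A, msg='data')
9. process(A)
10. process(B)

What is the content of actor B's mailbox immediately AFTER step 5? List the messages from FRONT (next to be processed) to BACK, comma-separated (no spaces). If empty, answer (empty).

After 1 (send(from=A, to=B, msg='ping')): A:[] B:[ping]
After 2 (process(B)): A:[] B:[]
After 3 (send(from=B, to=A, msg='stop')): A:[stop] B:[]
After 4 (process(B)): A:[stop] B:[]
After 5 (process(B)): A:[stop] B:[]

(empty)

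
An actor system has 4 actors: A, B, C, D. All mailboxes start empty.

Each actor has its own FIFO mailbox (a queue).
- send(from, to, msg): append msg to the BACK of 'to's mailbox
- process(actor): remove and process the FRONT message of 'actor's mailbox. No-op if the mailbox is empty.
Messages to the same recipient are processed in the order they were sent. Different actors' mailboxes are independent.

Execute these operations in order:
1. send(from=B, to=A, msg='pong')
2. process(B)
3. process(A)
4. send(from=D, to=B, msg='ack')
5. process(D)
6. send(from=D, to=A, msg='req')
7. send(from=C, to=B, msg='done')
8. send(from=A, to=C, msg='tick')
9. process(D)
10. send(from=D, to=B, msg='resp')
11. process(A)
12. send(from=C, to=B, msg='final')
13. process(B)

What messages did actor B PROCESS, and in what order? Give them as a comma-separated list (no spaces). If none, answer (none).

After 1 (send(from=B, to=A, msg='pong')): A:[pong] B:[] C:[] D:[]
After 2 (process(B)): A:[pong] B:[] C:[] D:[]
After 3 (process(A)): A:[] B:[] C:[] D:[]
After 4 (send(from=D, to=B, msg='ack')): A:[] B:[ack] C:[] D:[]
After 5 (process(D)): A:[] B:[ack] C:[] D:[]
After 6 (send(from=D, to=A, msg='req')): A:[req] B:[ack] C:[] D:[]
After 7 (send(from=C, to=B, msg='done')): A:[req] B:[ack,done] C:[] D:[]
After 8 (send(from=A, to=C, msg='tick')): A:[req] B:[ack,done] C:[tick] D:[]
After 9 (process(D)): A:[req] B:[ack,done] C:[tick] D:[]
After 10 (send(from=D, to=B, msg='resp')): A:[req] B:[ack,done,resp] C:[tick] D:[]
After 11 (process(A)): A:[] B:[ack,done,resp] C:[tick] D:[]
After 12 (send(from=C, to=B, msg='final')): A:[] B:[ack,done,resp,final] C:[tick] D:[]
After 13 (process(B)): A:[] B:[done,resp,final] C:[tick] D:[]

Answer: ack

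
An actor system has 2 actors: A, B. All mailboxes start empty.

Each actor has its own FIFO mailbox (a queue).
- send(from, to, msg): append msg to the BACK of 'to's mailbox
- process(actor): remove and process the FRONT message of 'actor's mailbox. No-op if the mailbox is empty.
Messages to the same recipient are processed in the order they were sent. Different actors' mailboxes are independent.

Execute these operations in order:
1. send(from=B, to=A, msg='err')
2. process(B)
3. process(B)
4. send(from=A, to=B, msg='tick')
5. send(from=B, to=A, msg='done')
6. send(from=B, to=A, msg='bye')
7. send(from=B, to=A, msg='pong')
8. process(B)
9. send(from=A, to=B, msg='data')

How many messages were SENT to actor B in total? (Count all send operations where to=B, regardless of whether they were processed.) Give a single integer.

Answer: 2

Derivation:
After 1 (send(from=B, to=A, msg='err')): A:[err] B:[]
After 2 (process(B)): A:[err] B:[]
After 3 (process(B)): A:[err] B:[]
After 4 (send(from=A, to=B, msg='tick')): A:[err] B:[tick]
After 5 (send(from=B, to=A, msg='done')): A:[err,done] B:[tick]
After 6 (send(from=B, to=A, msg='bye')): A:[err,done,bye] B:[tick]
After 7 (send(from=B, to=A, msg='pong')): A:[err,done,bye,pong] B:[tick]
After 8 (process(B)): A:[err,done,bye,pong] B:[]
After 9 (send(from=A, to=B, msg='data')): A:[err,done,bye,pong] B:[data]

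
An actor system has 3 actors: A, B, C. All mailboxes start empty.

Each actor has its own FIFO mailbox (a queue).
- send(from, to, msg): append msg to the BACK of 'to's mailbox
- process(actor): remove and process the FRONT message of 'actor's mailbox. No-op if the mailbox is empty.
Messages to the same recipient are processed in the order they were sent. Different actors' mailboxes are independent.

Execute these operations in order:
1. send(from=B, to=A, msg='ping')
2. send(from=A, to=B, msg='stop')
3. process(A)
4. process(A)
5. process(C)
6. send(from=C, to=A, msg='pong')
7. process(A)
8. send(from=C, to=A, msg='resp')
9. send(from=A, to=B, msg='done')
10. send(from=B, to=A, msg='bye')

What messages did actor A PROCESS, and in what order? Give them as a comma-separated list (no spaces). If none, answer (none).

Answer: ping,pong

Derivation:
After 1 (send(from=B, to=A, msg='ping')): A:[ping] B:[] C:[]
After 2 (send(from=A, to=B, msg='stop')): A:[ping] B:[stop] C:[]
After 3 (process(A)): A:[] B:[stop] C:[]
After 4 (process(A)): A:[] B:[stop] C:[]
After 5 (process(C)): A:[] B:[stop] C:[]
After 6 (send(from=C, to=A, msg='pong')): A:[pong] B:[stop] C:[]
After 7 (process(A)): A:[] B:[stop] C:[]
After 8 (send(from=C, to=A, msg='resp')): A:[resp] B:[stop] C:[]
After 9 (send(from=A, to=B, msg='done')): A:[resp] B:[stop,done] C:[]
After 10 (send(from=B, to=A, msg='bye')): A:[resp,bye] B:[stop,done] C:[]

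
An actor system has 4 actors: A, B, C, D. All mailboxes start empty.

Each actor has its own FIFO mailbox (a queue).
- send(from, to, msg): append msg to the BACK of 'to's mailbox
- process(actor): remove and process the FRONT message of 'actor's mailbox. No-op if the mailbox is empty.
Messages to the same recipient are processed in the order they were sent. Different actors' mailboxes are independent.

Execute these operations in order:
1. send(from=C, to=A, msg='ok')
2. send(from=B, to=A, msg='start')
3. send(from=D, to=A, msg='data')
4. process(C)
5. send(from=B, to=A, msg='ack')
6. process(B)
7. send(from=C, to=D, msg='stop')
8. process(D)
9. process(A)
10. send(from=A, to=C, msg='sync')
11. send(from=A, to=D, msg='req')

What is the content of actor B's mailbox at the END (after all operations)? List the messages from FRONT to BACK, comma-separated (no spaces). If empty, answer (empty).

Answer: (empty)

Derivation:
After 1 (send(from=C, to=A, msg='ok')): A:[ok] B:[] C:[] D:[]
After 2 (send(from=B, to=A, msg='start')): A:[ok,start] B:[] C:[] D:[]
After 3 (send(from=D, to=A, msg='data')): A:[ok,start,data] B:[] C:[] D:[]
After 4 (process(C)): A:[ok,start,data] B:[] C:[] D:[]
After 5 (send(from=B, to=A, msg='ack')): A:[ok,start,data,ack] B:[] C:[] D:[]
After 6 (process(B)): A:[ok,start,data,ack] B:[] C:[] D:[]
After 7 (send(from=C, to=D, msg='stop')): A:[ok,start,data,ack] B:[] C:[] D:[stop]
After 8 (process(D)): A:[ok,start,data,ack] B:[] C:[] D:[]
After 9 (process(A)): A:[start,data,ack] B:[] C:[] D:[]
After 10 (send(from=A, to=C, msg='sync')): A:[start,data,ack] B:[] C:[sync] D:[]
After 11 (send(from=A, to=D, msg='req')): A:[start,data,ack] B:[] C:[sync] D:[req]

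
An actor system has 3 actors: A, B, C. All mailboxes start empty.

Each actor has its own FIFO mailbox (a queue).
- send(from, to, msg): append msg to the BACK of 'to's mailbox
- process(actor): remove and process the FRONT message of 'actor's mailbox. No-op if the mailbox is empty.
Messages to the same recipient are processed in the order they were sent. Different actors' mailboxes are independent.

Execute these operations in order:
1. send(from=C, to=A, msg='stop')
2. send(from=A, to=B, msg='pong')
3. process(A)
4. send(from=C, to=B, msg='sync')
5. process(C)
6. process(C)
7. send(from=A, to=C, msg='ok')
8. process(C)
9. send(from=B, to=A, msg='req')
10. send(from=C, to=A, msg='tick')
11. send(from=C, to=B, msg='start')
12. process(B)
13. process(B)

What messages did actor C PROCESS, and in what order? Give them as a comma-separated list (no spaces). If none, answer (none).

After 1 (send(from=C, to=A, msg='stop')): A:[stop] B:[] C:[]
After 2 (send(from=A, to=B, msg='pong')): A:[stop] B:[pong] C:[]
After 3 (process(A)): A:[] B:[pong] C:[]
After 4 (send(from=C, to=B, msg='sync')): A:[] B:[pong,sync] C:[]
After 5 (process(C)): A:[] B:[pong,sync] C:[]
After 6 (process(C)): A:[] B:[pong,sync] C:[]
After 7 (send(from=A, to=C, msg='ok')): A:[] B:[pong,sync] C:[ok]
After 8 (process(C)): A:[] B:[pong,sync] C:[]
After 9 (send(from=B, to=A, msg='req')): A:[req] B:[pong,sync] C:[]
After 10 (send(from=C, to=A, msg='tick')): A:[req,tick] B:[pong,sync] C:[]
After 11 (send(from=C, to=B, msg='start')): A:[req,tick] B:[pong,sync,start] C:[]
After 12 (process(B)): A:[req,tick] B:[sync,start] C:[]
After 13 (process(B)): A:[req,tick] B:[start] C:[]

Answer: ok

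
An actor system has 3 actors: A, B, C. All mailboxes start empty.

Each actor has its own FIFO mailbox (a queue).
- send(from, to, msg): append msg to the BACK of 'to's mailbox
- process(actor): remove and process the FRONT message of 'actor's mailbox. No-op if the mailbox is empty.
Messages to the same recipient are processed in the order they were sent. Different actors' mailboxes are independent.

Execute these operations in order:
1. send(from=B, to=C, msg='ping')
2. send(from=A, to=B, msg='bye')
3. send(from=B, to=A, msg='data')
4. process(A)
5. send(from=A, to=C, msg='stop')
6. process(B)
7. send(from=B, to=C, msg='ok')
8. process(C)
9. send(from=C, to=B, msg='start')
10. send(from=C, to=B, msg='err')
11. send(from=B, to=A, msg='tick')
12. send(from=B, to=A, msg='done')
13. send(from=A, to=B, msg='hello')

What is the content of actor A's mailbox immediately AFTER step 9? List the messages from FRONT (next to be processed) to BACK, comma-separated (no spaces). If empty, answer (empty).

After 1 (send(from=B, to=C, msg='ping')): A:[] B:[] C:[ping]
After 2 (send(from=A, to=B, msg='bye')): A:[] B:[bye] C:[ping]
After 3 (send(from=B, to=A, msg='data')): A:[data] B:[bye] C:[ping]
After 4 (process(A)): A:[] B:[bye] C:[ping]
After 5 (send(from=A, to=C, msg='stop')): A:[] B:[bye] C:[ping,stop]
After 6 (process(B)): A:[] B:[] C:[ping,stop]
After 7 (send(from=B, to=C, msg='ok')): A:[] B:[] C:[ping,stop,ok]
After 8 (process(C)): A:[] B:[] C:[stop,ok]
After 9 (send(from=C, to=B, msg='start')): A:[] B:[start] C:[stop,ok]

(empty)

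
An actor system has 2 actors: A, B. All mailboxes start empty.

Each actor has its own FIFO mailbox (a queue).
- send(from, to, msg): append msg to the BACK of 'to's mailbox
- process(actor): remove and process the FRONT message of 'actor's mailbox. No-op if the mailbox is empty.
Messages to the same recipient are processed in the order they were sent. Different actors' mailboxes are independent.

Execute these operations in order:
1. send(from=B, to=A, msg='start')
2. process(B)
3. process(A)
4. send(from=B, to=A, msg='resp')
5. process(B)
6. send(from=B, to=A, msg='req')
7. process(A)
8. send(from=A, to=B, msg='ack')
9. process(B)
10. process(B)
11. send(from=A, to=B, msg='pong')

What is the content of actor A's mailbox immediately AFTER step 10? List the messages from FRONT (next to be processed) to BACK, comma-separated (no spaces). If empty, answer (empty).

After 1 (send(from=B, to=A, msg='start')): A:[start] B:[]
After 2 (process(B)): A:[start] B:[]
After 3 (process(A)): A:[] B:[]
After 4 (send(from=B, to=A, msg='resp')): A:[resp] B:[]
After 5 (process(B)): A:[resp] B:[]
After 6 (send(from=B, to=A, msg='req')): A:[resp,req] B:[]
After 7 (process(A)): A:[req] B:[]
After 8 (send(from=A, to=B, msg='ack')): A:[req] B:[ack]
After 9 (process(B)): A:[req] B:[]
After 10 (process(B)): A:[req] B:[]

req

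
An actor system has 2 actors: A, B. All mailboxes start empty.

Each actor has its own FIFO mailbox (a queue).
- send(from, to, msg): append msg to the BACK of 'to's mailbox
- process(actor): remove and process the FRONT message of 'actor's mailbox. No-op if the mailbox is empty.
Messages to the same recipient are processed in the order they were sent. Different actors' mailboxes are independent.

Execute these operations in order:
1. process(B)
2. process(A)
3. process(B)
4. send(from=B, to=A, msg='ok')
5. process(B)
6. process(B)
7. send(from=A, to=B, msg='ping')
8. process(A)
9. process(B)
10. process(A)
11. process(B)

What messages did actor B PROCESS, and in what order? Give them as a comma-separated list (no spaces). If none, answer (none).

After 1 (process(B)): A:[] B:[]
After 2 (process(A)): A:[] B:[]
After 3 (process(B)): A:[] B:[]
After 4 (send(from=B, to=A, msg='ok')): A:[ok] B:[]
After 5 (process(B)): A:[ok] B:[]
After 6 (process(B)): A:[ok] B:[]
After 7 (send(from=A, to=B, msg='ping')): A:[ok] B:[ping]
After 8 (process(A)): A:[] B:[ping]
After 9 (process(B)): A:[] B:[]
After 10 (process(A)): A:[] B:[]
After 11 (process(B)): A:[] B:[]

Answer: ping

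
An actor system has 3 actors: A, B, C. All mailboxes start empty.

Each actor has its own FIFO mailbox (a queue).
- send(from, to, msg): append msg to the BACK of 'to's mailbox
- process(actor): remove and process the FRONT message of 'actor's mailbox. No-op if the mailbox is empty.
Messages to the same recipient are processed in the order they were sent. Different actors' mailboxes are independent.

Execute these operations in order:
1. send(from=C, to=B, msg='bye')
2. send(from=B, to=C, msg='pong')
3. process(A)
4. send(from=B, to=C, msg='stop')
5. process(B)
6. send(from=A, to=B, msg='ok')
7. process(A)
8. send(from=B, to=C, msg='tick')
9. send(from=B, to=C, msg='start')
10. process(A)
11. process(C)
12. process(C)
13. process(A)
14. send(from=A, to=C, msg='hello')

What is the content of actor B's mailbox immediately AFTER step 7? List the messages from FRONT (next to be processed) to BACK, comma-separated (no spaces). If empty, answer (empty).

After 1 (send(from=C, to=B, msg='bye')): A:[] B:[bye] C:[]
After 2 (send(from=B, to=C, msg='pong')): A:[] B:[bye] C:[pong]
After 3 (process(A)): A:[] B:[bye] C:[pong]
After 4 (send(from=B, to=C, msg='stop')): A:[] B:[bye] C:[pong,stop]
After 5 (process(B)): A:[] B:[] C:[pong,stop]
After 6 (send(from=A, to=B, msg='ok')): A:[] B:[ok] C:[pong,stop]
After 7 (process(A)): A:[] B:[ok] C:[pong,stop]

ok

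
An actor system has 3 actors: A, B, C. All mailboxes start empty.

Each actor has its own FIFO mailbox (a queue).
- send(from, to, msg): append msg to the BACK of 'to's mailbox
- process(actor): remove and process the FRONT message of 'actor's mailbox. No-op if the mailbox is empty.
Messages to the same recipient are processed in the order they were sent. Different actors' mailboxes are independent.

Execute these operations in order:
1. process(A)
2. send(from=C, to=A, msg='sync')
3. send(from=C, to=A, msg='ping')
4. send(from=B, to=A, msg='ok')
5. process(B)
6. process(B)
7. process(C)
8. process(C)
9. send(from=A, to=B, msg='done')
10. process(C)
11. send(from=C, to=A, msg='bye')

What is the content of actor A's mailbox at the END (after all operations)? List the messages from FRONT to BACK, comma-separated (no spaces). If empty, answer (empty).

After 1 (process(A)): A:[] B:[] C:[]
After 2 (send(from=C, to=A, msg='sync')): A:[sync] B:[] C:[]
After 3 (send(from=C, to=A, msg='ping')): A:[sync,ping] B:[] C:[]
After 4 (send(from=B, to=A, msg='ok')): A:[sync,ping,ok] B:[] C:[]
After 5 (process(B)): A:[sync,ping,ok] B:[] C:[]
After 6 (process(B)): A:[sync,ping,ok] B:[] C:[]
After 7 (process(C)): A:[sync,ping,ok] B:[] C:[]
After 8 (process(C)): A:[sync,ping,ok] B:[] C:[]
After 9 (send(from=A, to=B, msg='done')): A:[sync,ping,ok] B:[done] C:[]
After 10 (process(C)): A:[sync,ping,ok] B:[done] C:[]
After 11 (send(from=C, to=A, msg='bye')): A:[sync,ping,ok,bye] B:[done] C:[]

Answer: sync,ping,ok,bye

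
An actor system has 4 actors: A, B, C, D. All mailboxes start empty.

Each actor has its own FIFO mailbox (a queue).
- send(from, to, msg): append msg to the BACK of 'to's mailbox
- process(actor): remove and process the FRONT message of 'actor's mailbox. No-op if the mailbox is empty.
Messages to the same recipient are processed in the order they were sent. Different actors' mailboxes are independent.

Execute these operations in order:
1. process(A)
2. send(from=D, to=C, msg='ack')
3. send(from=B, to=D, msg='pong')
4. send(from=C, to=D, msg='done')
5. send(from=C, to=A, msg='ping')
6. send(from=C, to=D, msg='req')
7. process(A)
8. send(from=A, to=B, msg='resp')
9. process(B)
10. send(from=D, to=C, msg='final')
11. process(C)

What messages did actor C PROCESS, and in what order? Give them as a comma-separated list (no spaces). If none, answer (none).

After 1 (process(A)): A:[] B:[] C:[] D:[]
After 2 (send(from=D, to=C, msg='ack')): A:[] B:[] C:[ack] D:[]
After 3 (send(from=B, to=D, msg='pong')): A:[] B:[] C:[ack] D:[pong]
After 4 (send(from=C, to=D, msg='done')): A:[] B:[] C:[ack] D:[pong,done]
After 5 (send(from=C, to=A, msg='ping')): A:[ping] B:[] C:[ack] D:[pong,done]
After 6 (send(from=C, to=D, msg='req')): A:[ping] B:[] C:[ack] D:[pong,done,req]
After 7 (process(A)): A:[] B:[] C:[ack] D:[pong,done,req]
After 8 (send(from=A, to=B, msg='resp')): A:[] B:[resp] C:[ack] D:[pong,done,req]
After 9 (process(B)): A:[] B:[] C:[ack] D:[pong,done,req]
After 10 (send(from=D, to=C, msg='final')): A:[] B:[] C:[ack,final] D:[pong,done,req]
After 11 (process(C)): A:[] B:[] C:[final] D:[pong,done,req]

Answer: ack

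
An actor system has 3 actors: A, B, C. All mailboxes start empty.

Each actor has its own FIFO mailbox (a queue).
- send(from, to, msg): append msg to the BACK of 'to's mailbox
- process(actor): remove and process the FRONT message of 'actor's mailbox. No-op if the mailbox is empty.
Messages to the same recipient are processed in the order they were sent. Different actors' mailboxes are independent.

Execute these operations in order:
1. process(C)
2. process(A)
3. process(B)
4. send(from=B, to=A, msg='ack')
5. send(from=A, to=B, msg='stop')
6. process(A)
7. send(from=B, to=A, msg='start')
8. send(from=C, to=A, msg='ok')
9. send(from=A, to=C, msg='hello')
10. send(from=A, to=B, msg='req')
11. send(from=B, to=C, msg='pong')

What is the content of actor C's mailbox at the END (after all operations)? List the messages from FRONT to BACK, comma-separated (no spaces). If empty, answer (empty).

After 1 (process(C)): A:[] B:[] C:[]
After 2 (process(A)): A:[] B:[] C:[]
After 3 (process(B)): A:[] B:[] C:[]
After 4 (send(from=B, to=A, msg='ack')): A:[ack] B:[] C:[]
After 5 (send(from=A, to=B, msg='stop')): A:[ack] B:[stop] C:[]
After 6 (process(A)): A:[] B:[stop] C:[]
After 7 (send(from=B, to=A, msg='start')): A:[start] B:[stop] C:[]
After 8 (send(from=C, to=A, msg='ok')): A:[start,ok] B:[stop] C:[]
After 9 (send(from=A, to=C, msg='hello')): A:[start,ok] B:[stop] C:[hello]
After 10 (send(from=A, to=B, msg='req')): A:[start,ok] B:[stop,req] C:[hello]
After 11 (send(from=B, to=C, msg='pong')): A:[start,ok] B:[stop,req] C:[hello,pong]

Answer: hello,pong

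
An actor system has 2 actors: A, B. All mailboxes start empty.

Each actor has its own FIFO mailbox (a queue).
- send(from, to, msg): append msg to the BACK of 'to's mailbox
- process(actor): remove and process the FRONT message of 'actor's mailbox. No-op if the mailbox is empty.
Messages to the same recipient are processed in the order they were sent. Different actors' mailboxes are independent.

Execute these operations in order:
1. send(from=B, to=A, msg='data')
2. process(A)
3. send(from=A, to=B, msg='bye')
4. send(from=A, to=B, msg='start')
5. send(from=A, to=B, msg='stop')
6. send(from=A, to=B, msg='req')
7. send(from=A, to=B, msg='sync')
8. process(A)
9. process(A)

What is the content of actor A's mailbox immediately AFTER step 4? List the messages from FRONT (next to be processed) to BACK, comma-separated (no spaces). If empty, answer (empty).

After 1 (send(from=B, to=A, msg='data')): A:[data] B:[]
After 2 (process(A)): A:[] B:[]
After 3 (send(from=A, to=B, msg='bye')): A:[] B:[bye]
After 4 (send(from=A, to=B, msg='start')): A:[] B:[bye,start]

(empty)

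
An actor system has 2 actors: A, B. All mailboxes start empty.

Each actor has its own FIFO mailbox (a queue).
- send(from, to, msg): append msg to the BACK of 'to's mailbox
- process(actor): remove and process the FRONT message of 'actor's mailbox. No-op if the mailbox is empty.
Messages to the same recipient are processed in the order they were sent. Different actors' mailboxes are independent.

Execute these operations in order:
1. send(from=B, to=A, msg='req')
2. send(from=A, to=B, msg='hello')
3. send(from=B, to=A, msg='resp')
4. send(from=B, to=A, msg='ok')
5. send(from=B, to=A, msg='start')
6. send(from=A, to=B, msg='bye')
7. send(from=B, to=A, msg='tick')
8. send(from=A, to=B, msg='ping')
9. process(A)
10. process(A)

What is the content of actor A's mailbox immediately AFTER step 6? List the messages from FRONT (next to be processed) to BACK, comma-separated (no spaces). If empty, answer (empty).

After 1 (send(from=B, to=A, msg='req')): A:[req] B:[]
After 2 (send(from=A, to=B, msg='hello')): A:[req] B:[hello]
After 3 (send(from=B, to=A, msg='resp')): A:[req,resp] B:[hello]
After 4 (send(from=B, to=A, msg='ok')): A:[req,resp,ok] B:[hello]
After 5 (send(from=B, to=A, msg='start')): A:[req,resp,ok,start] B:[hello]
After 6 (send(from=A, to=B, msg='bye')): A:[req,resp,ok,start] B:[hello,bye]

req,resp,ok,start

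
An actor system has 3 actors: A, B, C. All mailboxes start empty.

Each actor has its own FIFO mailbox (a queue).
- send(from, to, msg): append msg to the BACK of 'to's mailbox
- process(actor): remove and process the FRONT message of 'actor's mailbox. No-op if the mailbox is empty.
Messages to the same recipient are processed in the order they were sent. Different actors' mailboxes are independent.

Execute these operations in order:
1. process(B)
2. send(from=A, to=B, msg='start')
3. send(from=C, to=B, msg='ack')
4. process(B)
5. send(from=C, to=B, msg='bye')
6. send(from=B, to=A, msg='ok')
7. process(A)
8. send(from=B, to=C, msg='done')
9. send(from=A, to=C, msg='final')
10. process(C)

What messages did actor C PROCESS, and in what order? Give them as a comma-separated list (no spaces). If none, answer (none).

Answer: done

Derivation:
After 1 (process(B)): A:[] B:[] C:[]
After 2 (send(from=A, to=B, msg='start')): A:[] B:[start] C:[]
After 3 (send(from=C, to=B, msg='ack')): A:[] B:[start,ack] C:[]
After 4 (process(B)): A:[] B:[ack] C:[]
After 5 (send(from=C, to=B, msg='bye')): A:[] B:[ack,bye] C:[]
After 6 (send(from=B, to=A, msg='ok')): A:[ok] B:[ack,bye] C:[]
After 7 (process(A)): A:[] B:[ack,bye] C:[]
After 8 (send(from=B, to=C, msg='done')): A:[] B:[ack,bye] C:[done]
After 9 (send(from=A, to=C, msg='final')): A:[] B:[ack,bye] C:[done,final]
After 10 (process(C)): A:[] B:[ack,bye] C:[final]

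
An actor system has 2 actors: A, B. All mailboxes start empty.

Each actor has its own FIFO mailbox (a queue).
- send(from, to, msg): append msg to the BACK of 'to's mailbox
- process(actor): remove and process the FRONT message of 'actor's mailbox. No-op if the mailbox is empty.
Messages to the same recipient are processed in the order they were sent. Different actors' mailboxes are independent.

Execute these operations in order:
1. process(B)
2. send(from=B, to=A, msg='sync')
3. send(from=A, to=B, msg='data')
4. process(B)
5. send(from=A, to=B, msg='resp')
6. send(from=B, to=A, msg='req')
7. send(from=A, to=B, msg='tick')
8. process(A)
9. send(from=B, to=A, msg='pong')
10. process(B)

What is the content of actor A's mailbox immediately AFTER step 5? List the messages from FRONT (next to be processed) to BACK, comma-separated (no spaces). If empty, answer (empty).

After 1 (process(B)): A:[] B:[]
After 2 (send(from=B, to=A, msg='sync')): A:[sync] B:[]
After 3 (send(from=A, to=B, msg='data')): A:[sync] B:[data]
After 4 (process(B)): A:[sync] B:[]
After 5 (send(from=A, to=B, msg='resp')): A:[sync] B:[resp]

sync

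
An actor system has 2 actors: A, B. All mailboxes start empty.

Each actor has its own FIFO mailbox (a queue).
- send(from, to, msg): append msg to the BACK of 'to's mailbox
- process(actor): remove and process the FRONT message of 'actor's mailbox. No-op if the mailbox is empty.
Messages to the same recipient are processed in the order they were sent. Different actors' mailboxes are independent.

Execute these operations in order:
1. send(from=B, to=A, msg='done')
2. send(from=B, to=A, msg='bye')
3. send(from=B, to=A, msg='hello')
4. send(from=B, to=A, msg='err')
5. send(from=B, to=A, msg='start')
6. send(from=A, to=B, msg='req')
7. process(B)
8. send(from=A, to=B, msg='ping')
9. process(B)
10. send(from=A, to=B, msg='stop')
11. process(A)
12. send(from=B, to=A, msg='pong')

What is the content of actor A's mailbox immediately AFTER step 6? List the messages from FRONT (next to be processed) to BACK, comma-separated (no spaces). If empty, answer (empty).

After 1 (send(from=B, to=A, msg='done')): A:[done] B:[]
After 2 (send(from=B, to=A, msg='bye')): A:[done,bye] B:[]
After 3 (send(from=B, to=A, msg='hello')): A:[done,bye,hello] B:[]
After 4 (send(from=B, to=A, msg='err')): A:[done,bye,hello,err] B:[]
After 5 (send(from=B, to=A, msg='start')): A:[done,bye,hello,err,start] B:[]
After 6 (send(from=A, to=B, msg='req')): A:[done,bye,hello,err,start] B:[req]

done,bye,hello,err,start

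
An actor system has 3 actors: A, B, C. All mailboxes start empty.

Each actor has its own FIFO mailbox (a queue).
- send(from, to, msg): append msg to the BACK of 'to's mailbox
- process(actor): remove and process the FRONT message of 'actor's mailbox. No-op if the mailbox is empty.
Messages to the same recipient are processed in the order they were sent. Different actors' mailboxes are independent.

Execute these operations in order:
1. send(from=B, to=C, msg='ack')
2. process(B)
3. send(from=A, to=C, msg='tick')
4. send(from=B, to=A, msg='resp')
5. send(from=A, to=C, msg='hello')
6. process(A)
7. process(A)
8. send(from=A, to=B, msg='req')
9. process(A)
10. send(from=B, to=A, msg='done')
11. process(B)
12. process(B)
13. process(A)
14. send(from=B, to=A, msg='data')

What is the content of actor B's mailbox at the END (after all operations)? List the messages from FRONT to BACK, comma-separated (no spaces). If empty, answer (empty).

Answer: (empty)

Derivation:
After 1 (send(from=B, to=C, msg='ack')): A:[] B:[] C:[ack]
After 2 (process(B)): A:[] B:[] C:[ack]
After 3 (send(from=A, to=C, msg='tick')): A:[] B:[] C:[ack,tick]
After 4 (send(from=B, to=A, msg='resp')): A:[resp] B:[] C:[ack,tick]
After 5 (send(from=A, to=C, msg='hello')): A:[resp] B:[] C:[ack,tick,hello]
After 6 (process(A)): A:[] B:[] C:[ack,tick,hello]
After 7 (process(A)): A:[] B:[] C:[ack,tick,hello]
After 8 (send(from=A, to=B, msg='req')): A:[] B:[req] C:[ack,tick,hello]
After 9 (process(A)): A:[] B:[req] C:[ack,tick,hello]
After 10 (send(from=B, to=A, msg='done')): A:[done] B:[req] C:[ack,tick,hello]
After 11 (process(B)): A:[done] B:[] C:[ack,tick,hello]
After 12 (process(B)): A:[done] B:[] C:[ack,tick,hello]
After 13 (process(A)): A:[] B:[] C:[ack,tick,hello]
After 14 (send(from=B, to=A, msg='data')): A:[data] B:[] C:[ack,tick,hello]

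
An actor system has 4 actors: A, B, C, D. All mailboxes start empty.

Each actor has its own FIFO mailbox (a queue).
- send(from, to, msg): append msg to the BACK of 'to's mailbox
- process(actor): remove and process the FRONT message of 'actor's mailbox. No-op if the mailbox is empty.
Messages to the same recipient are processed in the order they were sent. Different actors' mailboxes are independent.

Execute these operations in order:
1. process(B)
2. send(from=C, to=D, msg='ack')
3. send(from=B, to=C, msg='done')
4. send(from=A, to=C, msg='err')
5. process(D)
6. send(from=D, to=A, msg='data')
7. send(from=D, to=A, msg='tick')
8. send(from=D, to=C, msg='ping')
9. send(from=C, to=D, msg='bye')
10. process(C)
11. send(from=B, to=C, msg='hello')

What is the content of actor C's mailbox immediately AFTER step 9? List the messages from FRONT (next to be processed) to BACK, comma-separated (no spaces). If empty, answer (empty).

After 1 (process(B)): A:[] B:[] C:[] D:[]
After 2 (send(from=C, to=D, msg='ack')): A:[] B:[] C:[] D:[ack]
After 3 (send(from=B, to=C, msg='done')): A:[] B:[] C:[done] D:[ack]
After 4 (send(from=A, to=C, msg='err')): A:[] B:[] C:[done,err] D:[ack]
After 5 (process(D)): A:[] B:[] C:[done,err] D:[]
After 6 (send(from=D, to=A, msg='data')): A:[data] B:[] C:[done,err] D:[]
After 7 (send(from=D, to=A, msg='tick')): A:[data,tick] B:[] C:[done,err] D:[]
After 8 (send(from=D, to=C, msg='ping')): A:[data,tick] B:[] C:[done,err,ping] D:[]
After 9 (send(from=C, to=D, msg='bye')): A:[data,tick] B:[] C:[done,err,ping] D:[bye]

done,err,ping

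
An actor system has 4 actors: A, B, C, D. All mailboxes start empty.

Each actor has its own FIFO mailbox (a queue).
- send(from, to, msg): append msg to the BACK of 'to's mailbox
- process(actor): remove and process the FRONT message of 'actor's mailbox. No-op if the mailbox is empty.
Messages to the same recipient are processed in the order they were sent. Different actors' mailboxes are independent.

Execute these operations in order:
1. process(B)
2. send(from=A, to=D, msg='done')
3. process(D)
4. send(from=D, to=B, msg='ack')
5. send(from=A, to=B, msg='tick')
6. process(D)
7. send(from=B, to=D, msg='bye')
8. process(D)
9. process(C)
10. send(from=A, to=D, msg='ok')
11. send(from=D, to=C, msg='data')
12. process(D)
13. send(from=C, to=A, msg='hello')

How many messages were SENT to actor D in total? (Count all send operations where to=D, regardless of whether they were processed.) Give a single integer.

After 1 (process(B)): A:[] B:[] C:[] D:[]
After 2 (send(from=A, to=D, msg='done')): A:[] B:[] C:[] D:[done]
After 3 (process(D)): A:[] B:[] C:[] D:[]
After 4 (send(from=D, to=B, msg='ack')): A:[] B:[ack] C:[] D:[]
After 5 (send(from=A, to=B, msg='tick')): A:[] B:[ack,tick] C:[] D:[]
After 6 (process(D)): A:[] B:[ack,tick] C:[] D:[]
After 7 (send(from=B, to=D, msg='bye')): A:[] B:[ack,tick] C:[] D:[bye]
After 8 (process(D)): A:[] B:[ack,tick] C:[] D:[]
After 9 (process(C)): A:[] B:[ack,tick] C:[] D:[]
After 10 (send(from=A, to=D, msg='ok')): A:[] B:[ack,tick] C:[] D:[ok]
After 11 (send(from=D, to=C, msg='data')): A:[] B:[ack,tick] C:[data] D:[ok]
After 12 (process(D)): A:[] B:[ack,tick] C:[data] D:[]
After 13 (send(from=C, to=A, msg='hello')): A:[hello] B:[ack,tick] C:[data] D:[]

Answer: 3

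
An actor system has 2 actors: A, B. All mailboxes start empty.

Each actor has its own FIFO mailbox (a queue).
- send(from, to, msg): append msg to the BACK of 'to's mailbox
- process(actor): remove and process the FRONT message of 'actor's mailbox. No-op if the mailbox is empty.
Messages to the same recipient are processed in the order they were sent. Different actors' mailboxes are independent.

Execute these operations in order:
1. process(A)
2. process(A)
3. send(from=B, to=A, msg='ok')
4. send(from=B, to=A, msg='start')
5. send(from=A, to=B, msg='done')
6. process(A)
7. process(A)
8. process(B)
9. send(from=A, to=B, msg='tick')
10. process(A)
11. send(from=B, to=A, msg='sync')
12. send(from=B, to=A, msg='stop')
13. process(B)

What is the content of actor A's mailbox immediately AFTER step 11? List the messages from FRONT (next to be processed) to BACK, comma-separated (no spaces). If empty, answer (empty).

After 1 (process(A)): A:[] B:[]
After 2 (process(A)): A:[] B:[]
After 3 (send(from=B, to=A, msg='ok')): A:[ok] B:[]
After 4 (send(from=B, to=A, msg='start')): A:[ok,start] B:[]
After 5 (send(from=A, to=B, msg='done')): A:[ok,start] B:[done]
After 6 (process(A)): A:[start] B:[done]
After 7 (process(A)): A:[] B:[done]
After 8 (process(B)): A:[] B:[]
After 9 (send(from=A, to=B, msg='tick')): A:[] B:[tick]
After 10 (process(A)): A:[] B:[tick]
After 11 (send(from=B, to=A, msg='sync')): A:[sync] B:[tick]

sync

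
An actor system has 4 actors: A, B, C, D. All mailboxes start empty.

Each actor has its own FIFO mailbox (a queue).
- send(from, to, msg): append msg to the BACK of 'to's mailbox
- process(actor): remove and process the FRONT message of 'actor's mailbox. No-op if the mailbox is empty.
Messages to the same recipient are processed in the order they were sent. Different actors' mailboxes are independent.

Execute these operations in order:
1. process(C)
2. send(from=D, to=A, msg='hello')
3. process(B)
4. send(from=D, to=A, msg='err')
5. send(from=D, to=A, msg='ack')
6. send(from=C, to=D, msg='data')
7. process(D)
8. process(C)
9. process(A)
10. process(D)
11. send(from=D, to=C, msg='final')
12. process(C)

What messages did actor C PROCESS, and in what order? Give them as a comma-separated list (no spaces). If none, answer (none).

After 1 (process(C)): A:[] B:[] C:[] D:[]
After 2 (send(from=D, to=A, msg='hello')): A:[hello] B:[] C:[] D:[]
After 3 (process(B)): A:[hello] B:[] C:[] D:[]
After 4 (send(from=D, to=A, msg='err')): A:[hello,err] B:[] C:[] D:[]
After 5 (send(from=D, to=A, msg='ack')): A:[hello,err,ack] B:[] C:[] D:[]
After 6 (send(from=C, to=D, msg='data')): A:[hello,err,ack] B:[] C:[] D:[data]
After 7 (process(D)): A:[hello,err,ack] B:[] C:[] D:[]
After 8 (process(C)): A:[hello,err,ack] B:[] C:[] D:[]
After 9 (process(A)): A:[err,ack] B:[] C:[] D:[]
After 10 (process(D)): A:[err,ack] B:[] C:[] D:[]
After 11 (send(from=D, to=C, msg='final')): A:[err,ack] B:[] C:[final] D:[]
After 12 (process(C)): A:[err,ack] B:[] C:[] D:[]

Answer: final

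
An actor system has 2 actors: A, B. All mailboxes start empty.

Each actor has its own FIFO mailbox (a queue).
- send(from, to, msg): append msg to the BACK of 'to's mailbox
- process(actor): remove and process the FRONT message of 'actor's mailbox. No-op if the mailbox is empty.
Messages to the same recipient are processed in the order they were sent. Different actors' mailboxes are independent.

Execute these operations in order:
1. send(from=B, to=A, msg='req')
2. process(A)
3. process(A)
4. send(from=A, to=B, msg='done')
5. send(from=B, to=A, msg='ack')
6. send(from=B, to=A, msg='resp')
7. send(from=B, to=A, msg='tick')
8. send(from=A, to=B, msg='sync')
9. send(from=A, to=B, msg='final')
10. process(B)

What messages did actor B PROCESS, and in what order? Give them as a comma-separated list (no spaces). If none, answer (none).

Answer: done

Derivation:
After 1 (send(from=B, to=A, msg='req')): A:[req] B:[]
After 2 (process(A)): A:[] B:[]
After 3 (process(A)): A:[] B:[]
After 4 (send(from=A, to=B, msg='done')): A:[] B:[done]
After 5 (send(from=B, to=A, msg='ack')): A:[ack] B:[done]
After 6 (send(from=B, to=A, msg='resp')): A:[ack,resp] B:[done]
After 7 (send(from=B, to=A, msg='tick')): A:[ack,resp,tick] B:[done]
After 8 (send(from=A, to=B, msg='sync')): A:[ack,resp,tick] B:[done,sync]
After 9 (send(from=A, to=B, msg='final')): A:[ack,resp,tick] B:[done,sync,final]
After 10 (process(B)): A:[ack,resp,tick] B:[sync,final]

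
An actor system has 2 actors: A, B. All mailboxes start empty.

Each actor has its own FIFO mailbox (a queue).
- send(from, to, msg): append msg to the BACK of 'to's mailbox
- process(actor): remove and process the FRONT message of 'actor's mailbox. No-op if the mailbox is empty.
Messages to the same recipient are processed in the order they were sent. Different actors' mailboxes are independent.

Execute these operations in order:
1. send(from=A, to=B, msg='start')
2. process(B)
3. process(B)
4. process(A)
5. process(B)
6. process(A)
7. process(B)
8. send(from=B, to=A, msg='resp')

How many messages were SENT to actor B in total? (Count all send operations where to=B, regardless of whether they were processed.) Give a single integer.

After 1 (send(from=A, to=B, msg='start')): A:[] B:[start]
After 2 (process(B)): A:[] B:[]
After 3 (process(B)): A:[] B:[]
After 4 (process(A)): A:[] B:[]
After 5 (process(B)): A:[] B:[]
After 6 (process(A)): A:[] B:[]
After 7 (process(B)): A:[] B:[]
After 8 (send(from=B, to=A, msg='resp')): A:[resp] B:[]

Answer: 1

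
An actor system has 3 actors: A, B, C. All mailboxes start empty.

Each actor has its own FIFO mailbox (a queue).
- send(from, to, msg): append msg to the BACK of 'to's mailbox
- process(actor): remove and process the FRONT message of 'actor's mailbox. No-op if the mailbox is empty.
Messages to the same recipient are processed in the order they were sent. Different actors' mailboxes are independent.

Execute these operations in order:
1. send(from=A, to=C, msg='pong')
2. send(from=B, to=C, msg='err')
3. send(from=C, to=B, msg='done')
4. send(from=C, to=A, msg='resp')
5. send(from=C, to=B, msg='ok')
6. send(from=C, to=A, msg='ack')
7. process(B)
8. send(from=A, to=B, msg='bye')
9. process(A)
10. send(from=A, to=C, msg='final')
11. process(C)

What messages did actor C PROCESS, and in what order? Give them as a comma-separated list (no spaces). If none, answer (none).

Answer: pong

Derivation:
After 1 (send(from=A, to=C, msg='pong')): A:[] B:[] C:[pong]
After 2 (send(from=B, to=C, msg='err')): A:[] B:[] C:[pong,err]
After 3 (send(from=C, to=B, msg='done')): A:[] B:[done] C:[pong,err]
After 4 (send(from=C, to=A, msg='resp')): A:[resp] B:[done] C:[pong,err]
After 5 (send(from=C, to=B, msg='ok')): A:[resp] B:[done,ok] C:[pong,err]
After 6 (send(from=C, to=A, msg='ack')): A:[resp,ack] B:[done,ok] C:[pong,err]
After 7 (process(B)): A:[resp,ack] B:[ok] C:[pong,err]
After 8 (send(from=A, to=B, msg='bye')): A:[resp,ack] B:[ok,bye] C:[pong,err]
After 9 (process(A)): A:[ack] B:[ok,bye] C:[pong,err]
After 10 (send(from=A, to=C, msg='final')): A:[ack] B:[ok,bye] C:[pong,err,final]
After 11 (process(C)): A:[ack] B:[ok,bye] C:[err,final]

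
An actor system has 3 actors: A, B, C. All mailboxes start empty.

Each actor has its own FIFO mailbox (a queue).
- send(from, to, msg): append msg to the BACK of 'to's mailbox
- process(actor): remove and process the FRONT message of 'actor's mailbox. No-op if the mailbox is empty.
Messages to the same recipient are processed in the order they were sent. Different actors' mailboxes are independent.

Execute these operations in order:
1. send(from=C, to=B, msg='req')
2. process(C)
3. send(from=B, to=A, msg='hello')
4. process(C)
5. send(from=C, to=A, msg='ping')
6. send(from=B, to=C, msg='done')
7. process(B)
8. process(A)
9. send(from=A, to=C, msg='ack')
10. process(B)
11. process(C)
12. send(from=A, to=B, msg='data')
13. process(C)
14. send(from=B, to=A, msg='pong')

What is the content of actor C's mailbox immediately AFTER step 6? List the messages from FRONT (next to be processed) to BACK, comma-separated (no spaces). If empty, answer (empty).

After 1 (send(from=C, to=B, msg='req')): A:[] B:[req] C:[]
After 2 (process(C)): A:[] B:[req] C:[]
After 3 (send(from=B, to=A, msg='hello')): A:[hello] B:[req] C:[]
After 4 (process(C)): A:[hello] B:[req] C:[]
After 5 (send(from=C, to=A, msg='ping')): A:[hello,ping] B:[req] C:[]
After 6 (send(from=B, to=C, msg='done')): A:[hello,ping] B:[req] C:[done]

done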